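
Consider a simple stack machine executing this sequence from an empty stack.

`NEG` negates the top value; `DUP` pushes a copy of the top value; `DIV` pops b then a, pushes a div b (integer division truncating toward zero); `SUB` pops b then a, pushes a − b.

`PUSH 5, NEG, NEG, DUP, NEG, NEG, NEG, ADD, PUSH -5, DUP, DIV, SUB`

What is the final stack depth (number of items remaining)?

PUSH 5  -> [5]
NEG     -> [-5]
NEG     -> [5]
DUP     -> [5, 5]
NEG     -> [5, -5]
NEG     -> [5, 5]
NEG     -> [5, -5]
ADD     -> [0]
PUSH -5 -> [0, -5]
DUP     -> [0, -5, -5]
DIV     -> [0, 1]
SUB     -> [-1]

1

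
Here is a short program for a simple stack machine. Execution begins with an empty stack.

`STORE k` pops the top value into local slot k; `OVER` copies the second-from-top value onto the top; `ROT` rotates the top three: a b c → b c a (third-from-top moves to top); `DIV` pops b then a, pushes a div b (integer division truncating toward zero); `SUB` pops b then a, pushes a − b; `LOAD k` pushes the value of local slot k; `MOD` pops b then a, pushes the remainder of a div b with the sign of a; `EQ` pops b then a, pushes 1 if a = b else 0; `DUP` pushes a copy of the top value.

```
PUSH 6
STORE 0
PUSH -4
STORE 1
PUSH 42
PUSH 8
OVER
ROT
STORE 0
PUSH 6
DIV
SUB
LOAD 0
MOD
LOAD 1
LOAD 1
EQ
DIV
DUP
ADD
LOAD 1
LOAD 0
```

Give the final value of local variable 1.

PUSH 6  -> 6
STORE 0 -> (empty)
PUSH -4 -> -4
STORE 1 -> (empty)
PUSH 42 -> 42
PUSH 8  -> 42 8
OVER    -> 42 8 42
ROT     -> 8 42 42
STORE 0 -> 8 42
PUSH 6  -> 8 42 6
DIV     -> 8 7
SUB     -> 1
LOAD 0  -> 1 42
MOD     -> 1
LOAD 1  -> 1 -4
LOAD 1  -> 1 -4 -4
EQ      -> 1 1
DIV     -> 1
DUP     -> 1 1
ADD     -> 2
LOAD 1  -> 2 -4
LOAD 0  -> 2 -4 42

-4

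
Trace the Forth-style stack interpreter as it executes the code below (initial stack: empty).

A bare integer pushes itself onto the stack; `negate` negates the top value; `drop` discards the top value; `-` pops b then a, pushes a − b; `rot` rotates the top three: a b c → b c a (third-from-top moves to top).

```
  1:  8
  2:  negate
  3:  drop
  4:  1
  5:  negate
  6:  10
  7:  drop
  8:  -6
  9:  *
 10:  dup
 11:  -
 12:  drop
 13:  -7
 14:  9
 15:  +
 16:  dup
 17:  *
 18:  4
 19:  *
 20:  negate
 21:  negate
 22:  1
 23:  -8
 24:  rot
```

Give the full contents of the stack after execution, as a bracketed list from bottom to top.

[1, -8, 16]

8       8
negate  -8
drop    (empty)
1       1
negate  -1
10      -1 10
drop    -1
-6      -1 -6
*       6
dup     6 6
-       0
drop    (empty)
-7      -7
9       -7 9
+       2
dup     2 2
*       4
4       4 4
*       16
negate  -16
negate  16
1       16 1
-8      16 1 -8
rot     1 -8 16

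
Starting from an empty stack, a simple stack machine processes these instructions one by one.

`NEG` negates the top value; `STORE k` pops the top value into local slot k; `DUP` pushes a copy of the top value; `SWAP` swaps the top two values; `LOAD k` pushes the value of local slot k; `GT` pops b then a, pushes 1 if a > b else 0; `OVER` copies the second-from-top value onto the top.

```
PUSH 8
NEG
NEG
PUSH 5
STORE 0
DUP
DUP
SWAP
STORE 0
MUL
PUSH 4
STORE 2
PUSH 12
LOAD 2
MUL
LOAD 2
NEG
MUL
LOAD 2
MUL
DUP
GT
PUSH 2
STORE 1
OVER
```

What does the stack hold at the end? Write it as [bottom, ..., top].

PUSH 8  -> 8
NEG     -> -8
NEG     -> 8
PUSH 5  -> 8 5
STORE 0 -> 8
DUP     -> 8 8
DUP     -> 8 8 8
SWAP    -> 8 8 8
STORE 0 -> 8 8
MUL     -> 64
PUSH 4  -> 64 4
STORE 2 -> 64
PUSH 12 -> 64 12
LOAD 2  -> 64 12 4
MUL     -> 64 48
LOAD 2  -> 64 48 4
NEG     -> 64 48 -4
MUL     -> 64 -192
LOAD 2  -> 64 -192 4
MUL     -> 64 -768
DUP     -> 64 -768 -768
GT      -> 64 0
PUSH 2  -> 64 0 2
STORE 1 -> 64 0
OVER    -> 64 0 64

[64, 0, 64]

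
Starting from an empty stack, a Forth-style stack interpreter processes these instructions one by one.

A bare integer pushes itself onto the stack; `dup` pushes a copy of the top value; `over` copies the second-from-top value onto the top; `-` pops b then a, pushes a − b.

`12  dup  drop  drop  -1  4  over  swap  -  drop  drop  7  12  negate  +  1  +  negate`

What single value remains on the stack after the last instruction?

12     -> 12
dup    -> 12 12
drop   -> 12
drop   -> (empty)
-1     -> -1
4      -> -1 4
over   -> -1 4 -1
swap   -> -1 -1 4
-      -> -1 -5
drop   -> -1
drop   -> (empty)
7      -> 7
12     -> 7 12
negate -> 7 -12
+      -> -5
1      -> -5 1
+      -> -4
negate -> 4

4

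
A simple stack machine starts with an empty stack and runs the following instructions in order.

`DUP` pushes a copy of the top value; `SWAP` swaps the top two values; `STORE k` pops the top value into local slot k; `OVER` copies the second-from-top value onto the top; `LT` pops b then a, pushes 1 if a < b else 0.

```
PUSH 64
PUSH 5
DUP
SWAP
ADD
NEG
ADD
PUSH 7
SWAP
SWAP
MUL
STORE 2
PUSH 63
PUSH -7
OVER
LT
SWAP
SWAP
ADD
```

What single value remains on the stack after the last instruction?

PUSH 64 -> 64
PUSH 5  -> 64 5
DUP     -> 64 5 5
SWAP    -> 64 5 5
ADD     -> 64 10
NEG     -> 64 -10
ADD     -> 54
PUSH 7  -> 54 7
SWAP    -> 7 54
SWAP    -> 54 7
MUL     -> 378
STORE 2 -> (empty)
PUSH 63 -> 63
PUSH -7 -> 63 -7
OVER    -> 63 -7 63
LT      -> 63 1
SWAP    -> 1 63
SWAP    -> 63 1
ADD     -> 64

64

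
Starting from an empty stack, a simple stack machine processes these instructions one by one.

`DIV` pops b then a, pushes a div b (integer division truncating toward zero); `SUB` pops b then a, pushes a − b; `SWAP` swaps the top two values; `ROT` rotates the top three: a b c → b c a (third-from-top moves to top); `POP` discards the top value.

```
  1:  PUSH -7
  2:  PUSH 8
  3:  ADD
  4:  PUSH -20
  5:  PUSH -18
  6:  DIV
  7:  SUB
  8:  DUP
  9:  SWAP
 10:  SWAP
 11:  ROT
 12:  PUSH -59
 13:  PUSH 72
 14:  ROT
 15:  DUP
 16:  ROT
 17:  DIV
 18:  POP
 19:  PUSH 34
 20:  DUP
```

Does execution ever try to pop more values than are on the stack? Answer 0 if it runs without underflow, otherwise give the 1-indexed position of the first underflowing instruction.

11

PUSH -7  -> [-7]
PUSH 8   -> [-7, 8]
ADD      -> [1]
PUSH -20 -> [1, -20]
PUSH -18 -> [1, -20, -18]
DIV      -> [1, 1]
SUB      -> [0]
DUP      -> [0, 0]
SWAP     -> [0, 0]
SWAP     -> [0, 0]
ROT  — needs 3 operands, stack has 2 → underflow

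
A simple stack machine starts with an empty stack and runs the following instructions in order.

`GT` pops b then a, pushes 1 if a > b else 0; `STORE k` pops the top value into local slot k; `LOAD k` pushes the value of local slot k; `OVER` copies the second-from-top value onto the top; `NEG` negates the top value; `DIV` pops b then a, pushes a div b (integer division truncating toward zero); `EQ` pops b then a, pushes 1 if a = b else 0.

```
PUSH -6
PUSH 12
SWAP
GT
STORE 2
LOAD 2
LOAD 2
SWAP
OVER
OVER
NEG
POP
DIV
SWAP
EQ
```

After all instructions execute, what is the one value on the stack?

PUSH -6 → [-6]
PUSH 12 → [-6, 12]
SWAP    → [12, -6]
GT      → [1]
STORE 2 → []
LOAD 2  → [1]
LOAD 2  → [1, 1]
SWAP    → [1, 1]
OVER    → [1, 1, 1]
OVER    → [1, 1, 1, 1]
NEG     → [1, 1, 1, -1]
POP     → [1, 1, 1]
DIV     → [1, 1]
SWAP    → [1, 1]
EQ      → [1]

1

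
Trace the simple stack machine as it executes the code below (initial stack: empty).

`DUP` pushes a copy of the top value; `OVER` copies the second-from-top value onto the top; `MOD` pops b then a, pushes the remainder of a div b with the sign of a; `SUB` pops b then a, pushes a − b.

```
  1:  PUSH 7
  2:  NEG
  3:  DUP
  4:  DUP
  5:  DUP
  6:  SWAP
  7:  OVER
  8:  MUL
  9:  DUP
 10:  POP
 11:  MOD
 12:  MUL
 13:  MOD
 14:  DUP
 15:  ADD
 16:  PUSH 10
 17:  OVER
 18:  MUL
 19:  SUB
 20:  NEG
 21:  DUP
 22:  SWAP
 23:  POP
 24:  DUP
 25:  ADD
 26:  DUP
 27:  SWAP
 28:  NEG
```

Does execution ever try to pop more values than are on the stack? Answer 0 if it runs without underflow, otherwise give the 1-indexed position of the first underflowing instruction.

0

PUSH 7   7
NEG      -7
DUP      -7 -7
DUP      -7 -7 -7
DUP      -7 -7 -7 -7
SWAP     -7 -7 -7 -7
OVER     -7 -7 -7 -7 -7
MUL      -7 -7 -7 49
DUP      -7 -7 -7 49 49
POP      -7 -7 -7 49
MOD      -7 -7 -7
MUL      -7 49
MOD      -7
DUP      -7 -7
ADD      -14
PUSH 10  -14 10
OVER     -14 10 -14
MUL      -14 -140
SUB      126
NEG      -126
DUP      -126 -126
SWAP     -126 -126
POP      -126
DUP      -126 -126
ADD      -252
DUP      -252 -252
SWAP     -252 -252
NEG      -252 252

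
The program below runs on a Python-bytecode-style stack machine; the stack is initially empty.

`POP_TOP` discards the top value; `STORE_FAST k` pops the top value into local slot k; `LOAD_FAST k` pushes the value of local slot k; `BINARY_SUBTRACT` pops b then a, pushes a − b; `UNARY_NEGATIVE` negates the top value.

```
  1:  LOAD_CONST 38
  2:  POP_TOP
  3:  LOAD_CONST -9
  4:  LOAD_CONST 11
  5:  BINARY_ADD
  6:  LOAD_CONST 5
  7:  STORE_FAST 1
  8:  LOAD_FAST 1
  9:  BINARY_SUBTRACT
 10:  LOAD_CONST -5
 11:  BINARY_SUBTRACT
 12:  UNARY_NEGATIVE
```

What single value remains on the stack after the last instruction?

-2

LOAD_CONST 38   : [38]
POP_TOP         : []
LOAD_CONST -9   : [-9]
LOAD_CONST 11   : [-9, 11]
BINARY_ADD      : [2]
LOAD_CONST 5    : [2, 5]
STORE_FAST 1    : [2]
LOAD_FAST 1     : [2, 5]
BINARY_SUBTRACT : [-3]
LOAD_CONST -5   : [-3, -5]
BINARY_SUBTRACT : [2]
UNARY_NEGATIVE  : [-2]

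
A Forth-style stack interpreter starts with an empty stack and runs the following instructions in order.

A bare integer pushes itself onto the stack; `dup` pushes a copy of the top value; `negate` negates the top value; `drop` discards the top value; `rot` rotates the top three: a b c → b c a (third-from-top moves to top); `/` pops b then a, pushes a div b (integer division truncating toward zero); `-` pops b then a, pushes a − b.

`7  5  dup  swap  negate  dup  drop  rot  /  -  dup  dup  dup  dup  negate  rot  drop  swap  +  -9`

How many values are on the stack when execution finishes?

4

7      -> 7
5      -> 7 5
dup    -> 7 5 5
swap   -> 7 5 5
negate -> 7 5 -5
dup    -> 7 5 -5 -5
drop   -> 7 5 -5
rot    -> 5 -5 7
/      -> 5 0
-      -> 5
dup    -> 5 5
dup    -> 5 5 5
dup    -> 5 5 5 5
dup    -> 5 5 5 5 5
negate -> 5 5 5 5 -5
rot    -> 5 5 5 -5 5
drop   -> 5 5 5 -5
swap   -> 5 5 -5 5
+      -> 5 5 0
-9     -> 5 5 0 -9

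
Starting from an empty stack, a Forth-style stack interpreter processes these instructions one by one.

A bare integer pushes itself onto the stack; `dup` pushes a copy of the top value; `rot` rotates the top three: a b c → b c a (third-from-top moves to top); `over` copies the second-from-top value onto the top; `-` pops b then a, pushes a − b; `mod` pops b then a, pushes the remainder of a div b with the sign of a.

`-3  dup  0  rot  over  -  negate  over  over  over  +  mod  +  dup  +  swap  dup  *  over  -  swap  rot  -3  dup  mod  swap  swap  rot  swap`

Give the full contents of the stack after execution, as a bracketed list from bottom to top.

-3      -3
dup     -3 -3
0       -3 -3 0
rot     -3 0 -3
over    -3 0 -3 0
-       -3 0 -3
negate  -3 0 3
over    -3 0 3 0
over    -3 0 3 0 3
over    -3 0 3 0 3 0
+       -3 0 3 0 3
mod     -3 0 3 0
+       -3 0 3
dup     -3 0 3 3
+       -3 0 6
swap    -3 6 0
dup     -3 6 0 0
*       -3 6 0
over    -3 6 0 6
-       -3 6 -6
swap    -3 -6 6
rot     -6 6 -3
-3      -6 6 -3 -3
dup     -6 6 -3 -3 -3
mod     -6 6 -3 0
swap    -6 6 0 -3
swap    -6 6 -3 0
rot     -6 -3 0 6
swap    -6 -3 6 0

[-6, -3, 6, 0]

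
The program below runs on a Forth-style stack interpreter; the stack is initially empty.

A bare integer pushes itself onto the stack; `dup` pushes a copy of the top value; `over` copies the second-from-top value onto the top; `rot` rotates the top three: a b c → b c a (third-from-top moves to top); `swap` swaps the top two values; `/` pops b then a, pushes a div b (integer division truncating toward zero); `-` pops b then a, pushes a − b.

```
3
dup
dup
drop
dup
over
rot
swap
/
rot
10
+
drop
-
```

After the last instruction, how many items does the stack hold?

3     [3]
dup   [3, 3]
dup   [3, 3, 3]
drop  [3, 3]
dup   [3, 3, 3]
over  [3, 3, 3, 3]
rot   [3, 3, 3, 3]
swap  [3, 3, 3, 3]
/     [3, 3, 1]
rot   [3, 1, 3]
10    [3, 1, 3, 10]
+     [3, 1, 13]
drop  [3, 1]
-     [2]

1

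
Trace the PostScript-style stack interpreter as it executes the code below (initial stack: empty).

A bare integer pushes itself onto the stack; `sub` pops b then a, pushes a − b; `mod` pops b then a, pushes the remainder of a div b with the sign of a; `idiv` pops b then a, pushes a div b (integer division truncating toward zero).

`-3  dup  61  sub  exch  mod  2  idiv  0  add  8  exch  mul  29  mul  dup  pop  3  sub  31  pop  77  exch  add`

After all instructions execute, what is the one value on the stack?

74

-3   : [-3]
dup  : [-3, -3]
61   : [-3, -3, 61]
sub  : [-3, -64]
exch : [-64, -3]
mod  : [-1]
2    : [-1, 2]
idiv : [0]
0    : [0, 0]
add  : [0]
8    : [0, 8]
exch : [8, 0]
mul  : [0]
29   : [0, 29]
mul  : [0]
dup  : [0, 0]
pop  : [0]
3    : [0, 3]
sub  : [-3]
31   : [-3, 31]
pop  : [-3]
77   : [-3, 77]
exch : [77, -3]
add  : [74]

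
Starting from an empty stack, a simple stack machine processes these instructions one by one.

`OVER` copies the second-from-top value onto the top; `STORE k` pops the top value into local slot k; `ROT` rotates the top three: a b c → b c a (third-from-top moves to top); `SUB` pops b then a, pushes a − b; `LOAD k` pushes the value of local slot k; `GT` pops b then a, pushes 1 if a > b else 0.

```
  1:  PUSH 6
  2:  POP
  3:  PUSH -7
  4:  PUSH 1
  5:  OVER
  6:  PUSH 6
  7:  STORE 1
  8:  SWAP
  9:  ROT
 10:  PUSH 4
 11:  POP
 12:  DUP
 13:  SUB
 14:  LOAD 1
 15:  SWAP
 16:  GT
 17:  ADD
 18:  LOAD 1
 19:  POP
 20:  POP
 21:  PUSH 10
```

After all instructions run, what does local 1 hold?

PUSH 6  : [6]
POP     : []
PUSH -7 : [-7]
PUSH 1  : [-7, 1]
OVER    : [-7, 1, -7]
PUSH 6  : [-7, 1, -7, 6]
STORE 1 : [-7, 1, -7]
SWAP    : [-7, -7, 1]
ROT     : [-7, 1, -7]
PUSH 4  : [-7, 1, -7, 4]
POP     : [-7, 1, -7]
DUP     : [-7, 1, -7, -7]
SUB     : [-7, 1, 0]
LOAD 1  : [-7, 1, 0, 6]
SWAP    : [-7, 1, 6, 0]
GT      : [-7, 1, 1]
ADD     : [-7, 2]
LOAD 1  : [-7, 2, 6]
POP     : [-7, 2]
POP     : [-7]
PUSH 10 : [-7, 10]

6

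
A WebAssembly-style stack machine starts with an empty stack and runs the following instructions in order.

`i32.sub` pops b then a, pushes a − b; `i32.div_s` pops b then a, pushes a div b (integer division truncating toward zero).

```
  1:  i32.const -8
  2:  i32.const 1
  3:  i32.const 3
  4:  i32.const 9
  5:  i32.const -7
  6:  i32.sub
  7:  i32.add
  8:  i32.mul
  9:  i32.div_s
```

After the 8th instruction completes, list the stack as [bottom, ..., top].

i32.const -8 -> -8
i32.const 1  -> -8 1
i32.const 3  -> -8 1 3
i32.const 9  -> -8 1 3 9
i32.const -7 -> -8 1 3 9 -7
i32.sub      -> -8 1 3 16
i32.add      -> -8 1 19
i32.mul      -> -8 19

[-8, 19]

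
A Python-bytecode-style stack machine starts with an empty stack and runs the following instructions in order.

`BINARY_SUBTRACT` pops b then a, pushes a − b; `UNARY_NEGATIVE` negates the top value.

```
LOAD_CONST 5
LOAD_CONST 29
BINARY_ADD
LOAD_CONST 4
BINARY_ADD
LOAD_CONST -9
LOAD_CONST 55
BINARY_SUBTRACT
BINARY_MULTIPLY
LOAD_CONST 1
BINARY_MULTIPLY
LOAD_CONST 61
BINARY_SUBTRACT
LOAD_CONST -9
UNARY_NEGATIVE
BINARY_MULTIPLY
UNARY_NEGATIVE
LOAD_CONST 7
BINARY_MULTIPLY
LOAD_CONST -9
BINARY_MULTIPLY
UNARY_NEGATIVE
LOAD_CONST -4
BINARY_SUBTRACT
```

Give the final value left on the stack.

LOAD_CONST 5    -> 5
LOAD_CONST 29   -> 5 29
BINARY_ADD      -> 34
LOAD_CONST 4    -> 34 4
BINARY_ADD      -> 38
LOAD_CONST -9   -> 38 -9
LOAD_CONST 55   -> 38 -9 55
BINARY_SUBTRACT -> 38 -64
BINARY_MULTIPLY -> -2432
LOAD_CONST 1    -> -2432 1
BINARY_MULTIPLY -> -2432
LOAD_CONST 61   -> -2432 61
BINARY_SUBTRACT -> -2493
LOAD_CONST -9   -> -2493 -9
UNARY_NEGATIVE  -> -2493 9
BINARY_MULTIPLY -> -22437
UNARY_NEGATIVE  -> 22437
LOAD_CONST 7    -> 22437 7
BINARY_MULTIPLY -> 157059
LOAD_CONST -9   -> 157059 -9
BINARY_MULTIPLY -> -1413531
UNARY_NEGATIVE  -> 1413531
LOAD_CONST -4   -> 1413531 -4
BINARY_SUBTRACT -> 1413535

1413535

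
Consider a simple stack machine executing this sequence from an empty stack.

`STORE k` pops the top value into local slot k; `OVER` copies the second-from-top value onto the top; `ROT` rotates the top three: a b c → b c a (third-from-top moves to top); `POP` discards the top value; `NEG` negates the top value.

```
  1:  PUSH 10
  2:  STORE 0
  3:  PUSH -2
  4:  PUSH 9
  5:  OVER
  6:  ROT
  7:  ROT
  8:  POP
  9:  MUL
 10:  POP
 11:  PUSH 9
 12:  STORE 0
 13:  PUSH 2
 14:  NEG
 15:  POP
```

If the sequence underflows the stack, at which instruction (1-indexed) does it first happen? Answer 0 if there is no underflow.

0

PUSH 10 : [10]
STORE 0 : []
PUSH -2 : [-2]
PUSH 9  : [-2, 9]
OVER    : [-2, 9, -2]
ROT     : [9, -2, -2]
ROT     : [-2, -2, 9]
POP     : [-2, -2]
MUL     : [4]
POP     : []
PUSH 9  : [9]
STORE 0 : []
PUSH 2  : [2]
NEG     : [-2]
POP     : []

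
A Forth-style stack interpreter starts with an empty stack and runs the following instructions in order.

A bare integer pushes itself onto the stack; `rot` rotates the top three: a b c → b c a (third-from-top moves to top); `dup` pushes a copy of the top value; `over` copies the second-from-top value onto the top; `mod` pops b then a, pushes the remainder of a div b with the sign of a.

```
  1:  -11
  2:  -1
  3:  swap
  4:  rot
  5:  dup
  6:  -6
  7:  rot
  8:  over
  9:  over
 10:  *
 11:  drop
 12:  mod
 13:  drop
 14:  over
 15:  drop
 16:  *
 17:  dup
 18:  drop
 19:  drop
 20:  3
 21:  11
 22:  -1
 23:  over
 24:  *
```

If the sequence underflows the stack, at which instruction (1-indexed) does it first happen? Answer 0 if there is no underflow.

-11  : -11
-1   : -11 -1
swap : -1 -11
rot  — needs 3 operands, stack has 2 → underflow

4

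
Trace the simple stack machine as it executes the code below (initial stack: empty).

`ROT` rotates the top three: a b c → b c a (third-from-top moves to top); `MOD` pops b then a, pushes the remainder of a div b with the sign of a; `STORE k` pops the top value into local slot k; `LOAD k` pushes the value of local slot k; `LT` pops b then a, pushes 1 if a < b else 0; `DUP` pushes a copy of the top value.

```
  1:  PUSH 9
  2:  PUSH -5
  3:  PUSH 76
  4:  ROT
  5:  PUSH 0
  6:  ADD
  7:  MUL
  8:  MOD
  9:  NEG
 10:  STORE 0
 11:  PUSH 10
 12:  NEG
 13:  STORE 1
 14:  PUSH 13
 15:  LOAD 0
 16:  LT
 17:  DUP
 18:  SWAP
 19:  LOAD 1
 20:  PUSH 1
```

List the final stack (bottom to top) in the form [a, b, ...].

[0, 0, -10, 1]

PUSH 9   [9]
PUSH -5  [9, -5]
PUSH 76  [9, -5, 76]
ROT      [-5, 76, 9]
PUSH 0   [-5, 76, 9, 0]
ADD      [-5, 76, 9]
MUL      [-5, 684]
MOD      [-5]
NEG      [5]
STORE 0  []
PUSH 10  [10]
NEG      [-10]
STORE 1  []
PUSH 13  [13]
LOAD 0   [13, 5]
LT       [0]
DUP      [0, 0]
SWAP     [0, 0]
LOAD 1   [0, 0, -10]
PUSH 1   [0, 0, -10, 1]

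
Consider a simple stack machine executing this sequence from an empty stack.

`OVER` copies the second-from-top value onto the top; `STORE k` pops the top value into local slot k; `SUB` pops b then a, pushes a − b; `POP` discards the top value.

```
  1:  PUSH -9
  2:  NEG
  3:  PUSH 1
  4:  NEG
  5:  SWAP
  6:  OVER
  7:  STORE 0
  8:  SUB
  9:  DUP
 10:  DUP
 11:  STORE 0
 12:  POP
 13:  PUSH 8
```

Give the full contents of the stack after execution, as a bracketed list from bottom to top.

[-10, 8]

PUSH -9 -> -9
NEG     -> 9
PUSH 1  -> 9 1
NEG     -> 9 -1
SWAP    -> -1 9
OVER    -> -1 9 -1
STORE 0 -> -1 9
SUB     -> -10
DUP     -> -10 -10
DUP     -> -10 -10 -10
STORE 0 -> -10 -10
POP     -> -10
PUSH 8  -> -10 8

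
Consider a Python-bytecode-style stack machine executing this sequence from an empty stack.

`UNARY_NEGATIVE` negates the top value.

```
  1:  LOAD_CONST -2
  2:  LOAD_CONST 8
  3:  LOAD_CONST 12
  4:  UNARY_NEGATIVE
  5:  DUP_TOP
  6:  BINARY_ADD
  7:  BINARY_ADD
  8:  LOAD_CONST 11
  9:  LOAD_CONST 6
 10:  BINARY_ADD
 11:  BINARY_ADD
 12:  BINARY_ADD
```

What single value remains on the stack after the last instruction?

LOAD_CONST -2  : [-2]
LOAD_CONST 8   : [-2, 8]
LOAD_CONST 12  : [-2, 8, 12]
UNARY_NEGATIVE : [-2, 8, -12]
DUP_TOP        : [-2, 8, -12, -12]
BINARY_ADD     : [-2, 8, -24]
BINARY_ADD     : [-2, -16]
LOAD_CONST 11  : [-2, -16, 11]
LOAD_CONST 6   : [-2, -16, 11, 6]
BINARY_ADD     : [-2, -16, 17]
BINARY_ADD     : [-2, 1]
BINARY_ADD     : [-1]

-1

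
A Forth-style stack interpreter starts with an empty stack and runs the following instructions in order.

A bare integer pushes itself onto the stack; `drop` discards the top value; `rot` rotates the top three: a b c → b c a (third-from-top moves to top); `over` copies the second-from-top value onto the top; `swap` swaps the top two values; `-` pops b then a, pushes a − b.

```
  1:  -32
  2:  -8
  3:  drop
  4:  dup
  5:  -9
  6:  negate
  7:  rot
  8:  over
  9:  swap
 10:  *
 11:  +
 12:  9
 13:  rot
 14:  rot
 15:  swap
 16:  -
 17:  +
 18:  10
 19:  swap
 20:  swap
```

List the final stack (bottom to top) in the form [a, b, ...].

[-238, 10]

-32     -32
-8      -32 -8
drop    -32
dup     -32 -32
-9      -32 -32 -9
negate  -32 -32 9
rot     -32 9 -32
over    -32 9 -32 9
swap    -32 9 9 -32
*       -32 9 -288
+       -32 -279
9       -32 -279 9
rot     -279 9 -32
rot     9 -32 -279
swap    9 -279 -32
-       9 -247
+       -238
10      -238 10
swap    10 -238
swap    -238 10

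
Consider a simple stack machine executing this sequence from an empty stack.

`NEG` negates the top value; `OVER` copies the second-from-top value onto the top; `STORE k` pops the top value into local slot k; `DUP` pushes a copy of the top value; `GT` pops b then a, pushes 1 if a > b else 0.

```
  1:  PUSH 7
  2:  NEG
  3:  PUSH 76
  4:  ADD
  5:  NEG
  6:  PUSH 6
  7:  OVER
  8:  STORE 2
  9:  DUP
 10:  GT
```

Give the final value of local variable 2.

-69

PUSH 7  → [7]
NEG     → [-7]
PUSH 76 → [-7, 76]
ADD     → [69]
NEG     → [-69]
PUSH 6  → [-69, 6]
OVER    → [-69, 6, -69]
STORE 2 → [-69, 6]
DUP     → [-69, 6, 6]
GT      → [-69, 0]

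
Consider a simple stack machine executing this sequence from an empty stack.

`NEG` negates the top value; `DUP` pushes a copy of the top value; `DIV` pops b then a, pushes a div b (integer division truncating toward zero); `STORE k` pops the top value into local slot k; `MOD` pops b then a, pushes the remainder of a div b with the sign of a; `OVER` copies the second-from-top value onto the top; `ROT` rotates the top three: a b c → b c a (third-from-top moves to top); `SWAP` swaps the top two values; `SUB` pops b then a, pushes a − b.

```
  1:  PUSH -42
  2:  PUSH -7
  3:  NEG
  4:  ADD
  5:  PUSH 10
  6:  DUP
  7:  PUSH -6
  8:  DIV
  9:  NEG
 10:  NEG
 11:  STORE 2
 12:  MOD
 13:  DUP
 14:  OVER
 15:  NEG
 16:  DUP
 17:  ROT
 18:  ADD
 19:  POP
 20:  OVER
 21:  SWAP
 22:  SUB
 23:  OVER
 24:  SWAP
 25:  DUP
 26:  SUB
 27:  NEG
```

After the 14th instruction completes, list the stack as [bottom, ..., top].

[-5, -5, -5]

PUSH -42 : [-42]
PUSH -7  : [-42, -7]
NEG      : [-42, 7]
ADD      : [-35]
PUSH 10  : [-35, 10]
DUP      : [-35, 10, 10]
PUSH -6  : [-35, 10, 10, -6]
DIV      : [-35, 10, -1]
NEG      : [-35, 10, 1]
NEG      : [-35, 10, -1]
STORE 2  : [-35, 10]
MOD      : [-5]
DUP      : [-5, -5]
OVER     : [-5, -5, -5]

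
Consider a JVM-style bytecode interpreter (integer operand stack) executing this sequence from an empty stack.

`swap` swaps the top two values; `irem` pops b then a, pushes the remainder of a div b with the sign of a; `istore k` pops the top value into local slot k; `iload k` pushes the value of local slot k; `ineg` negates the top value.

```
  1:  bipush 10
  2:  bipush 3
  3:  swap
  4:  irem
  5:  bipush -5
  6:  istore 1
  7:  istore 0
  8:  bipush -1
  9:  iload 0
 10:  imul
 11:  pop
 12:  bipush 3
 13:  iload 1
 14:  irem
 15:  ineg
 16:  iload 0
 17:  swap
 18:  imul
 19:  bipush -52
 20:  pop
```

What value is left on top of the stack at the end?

bipush 10  -> 10
bipush 3   -> 10 3
swap       -> 3 10
irem       -> 3
bipush -5  -> 3 -5
istore 1   -> 3
istore 0   -> (empty)
bipush -1  -> -1
iload 0    -> -1 3
imul       -> -3
pop        -> (empty)
bipush 3   -> 3
iload 1    -> 3 -5
irem       -> 3
ineg       -> -3
iload 0    -> -3 3
swap       -> 3 -3
imul       -> -9
bipush -52 -> -9 -52
pop        -> -9

-9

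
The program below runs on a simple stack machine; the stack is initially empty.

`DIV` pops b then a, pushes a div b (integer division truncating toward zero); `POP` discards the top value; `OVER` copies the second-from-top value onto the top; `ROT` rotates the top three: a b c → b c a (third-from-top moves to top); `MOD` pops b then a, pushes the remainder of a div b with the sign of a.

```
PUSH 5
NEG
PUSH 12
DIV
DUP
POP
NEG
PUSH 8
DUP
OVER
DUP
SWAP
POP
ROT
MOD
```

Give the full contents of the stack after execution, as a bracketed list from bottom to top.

PUSH 5  → 5
NEG     → -5
PUSH 12 → -5 12
DIV     → 0
DUP     → 0 0
POP     → 0
NEG     → 0
PUSH 8  → 0 8
DUP     → 0 8 8
OVER    → 0 8 8 8
DUP     → 0 8 8 8 8
SWAP    → 0 8 8 8 8
POP     → 0 8 8 8
ROT     → 0 8 8 8
MOD     → 0 8 0

[0, 8, 0]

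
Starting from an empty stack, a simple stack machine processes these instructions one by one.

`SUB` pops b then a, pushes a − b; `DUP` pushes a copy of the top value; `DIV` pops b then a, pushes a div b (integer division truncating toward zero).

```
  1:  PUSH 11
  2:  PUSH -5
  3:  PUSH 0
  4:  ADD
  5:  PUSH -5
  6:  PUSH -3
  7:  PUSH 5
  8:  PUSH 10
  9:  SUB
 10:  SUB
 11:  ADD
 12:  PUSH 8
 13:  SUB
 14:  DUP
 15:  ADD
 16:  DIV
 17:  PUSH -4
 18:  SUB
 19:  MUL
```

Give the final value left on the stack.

PUSH 11  [11]
PUSH -5  [11, -5]
PUSH 0   [11, -5, 0]
ADD      [11, -5]
PUSH -5  [11, -5, -5]
PUSH -3  [11, -5, -5, -3]
PUSH 5   [11, -5, -5, -3, 5]
PUSH 10  [11, -5, -5, -3, 5, 10]
SUB      [11, -5, -5, -3, -5]
SUB      [11, -5, -5, 2]
ADD      [11, -5, -3]
PUSH 8   [11, -5, -3, 8]
SUB      [11, -5, -11]
DUP      [11, -5, -11, -11]
ADD      [11, -5, -22]
DIV      [11, 0]
PUSH -4  [11, 0, -4]
SUB      [11, 4]
MUL      [44]

44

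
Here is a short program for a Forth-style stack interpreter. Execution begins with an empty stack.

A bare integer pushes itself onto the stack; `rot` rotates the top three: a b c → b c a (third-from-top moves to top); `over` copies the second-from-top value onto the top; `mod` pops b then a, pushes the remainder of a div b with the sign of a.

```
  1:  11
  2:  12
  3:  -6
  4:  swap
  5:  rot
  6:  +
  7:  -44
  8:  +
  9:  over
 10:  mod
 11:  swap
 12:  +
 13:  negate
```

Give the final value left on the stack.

9

11     -> 11
12     -> 11 12
-6     -> 11 12 -6
swap   -> 11 -6 12
rot    -> -6 12 11
+      -> -6 23
-44    -> -6 23 -44
+      -> -6 -21
over   -> -6 -21 -6
mod    -> -6 -3
swap   -> -3 -6
+      -> -9
negate -> 9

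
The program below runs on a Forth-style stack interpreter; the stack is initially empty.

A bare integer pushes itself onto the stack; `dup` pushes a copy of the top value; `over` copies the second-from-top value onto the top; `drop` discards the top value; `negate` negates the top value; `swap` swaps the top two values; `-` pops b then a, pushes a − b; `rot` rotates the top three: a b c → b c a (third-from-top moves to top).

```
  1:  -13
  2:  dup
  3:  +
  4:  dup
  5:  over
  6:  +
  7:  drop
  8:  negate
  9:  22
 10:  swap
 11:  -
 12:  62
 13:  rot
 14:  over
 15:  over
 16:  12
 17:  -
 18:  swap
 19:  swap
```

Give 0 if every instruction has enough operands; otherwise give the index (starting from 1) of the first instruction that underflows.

-13    → [-13]
dup    → [-13, -13]
+      → [-26]
dup    → [-26, -26]
over   → [-26, -26, -26]
+      → [-26, -52]
drop   → [-26]
negate → [26]
22     → [26, 22]
swap   → [22, 26]
-      → [-4]
62     → [-4, 62]
rot  — needs 3 operands, stack has 2 → underflow

13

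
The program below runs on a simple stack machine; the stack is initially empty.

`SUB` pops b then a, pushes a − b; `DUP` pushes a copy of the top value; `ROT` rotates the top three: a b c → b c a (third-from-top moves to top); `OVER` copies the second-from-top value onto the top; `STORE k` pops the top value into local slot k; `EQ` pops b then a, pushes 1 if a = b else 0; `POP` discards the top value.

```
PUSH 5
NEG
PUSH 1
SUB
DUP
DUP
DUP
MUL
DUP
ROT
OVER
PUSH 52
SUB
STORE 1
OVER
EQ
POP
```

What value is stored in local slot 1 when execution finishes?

PUSH 5   [5]
NEG      [-5]
PUSH 1   [-5, 1]
SUB      [-6]
DUP      [-6, -6]
DUP      [-6, -6, -6]
DUP      [-6, -6, -6, -6]
MUL      [-6, -6, 36]
DUP      [-6, -6, 36, 36]
ROT      [-6, 36, 36, -6]
OVER     [-6, 36, 36, -6, 36]
PUSH 52  [-6, 36, 36, -6, 36, 52]
SUB      [-6, 36, 36, -6, -16]
STORE 1  [-6, 36, 36, -6]
OVER     [-6, 36, 36, -6, 36]
EQ       [-6, 36, 36, 0]
POP      [-6, 36, 36]

-16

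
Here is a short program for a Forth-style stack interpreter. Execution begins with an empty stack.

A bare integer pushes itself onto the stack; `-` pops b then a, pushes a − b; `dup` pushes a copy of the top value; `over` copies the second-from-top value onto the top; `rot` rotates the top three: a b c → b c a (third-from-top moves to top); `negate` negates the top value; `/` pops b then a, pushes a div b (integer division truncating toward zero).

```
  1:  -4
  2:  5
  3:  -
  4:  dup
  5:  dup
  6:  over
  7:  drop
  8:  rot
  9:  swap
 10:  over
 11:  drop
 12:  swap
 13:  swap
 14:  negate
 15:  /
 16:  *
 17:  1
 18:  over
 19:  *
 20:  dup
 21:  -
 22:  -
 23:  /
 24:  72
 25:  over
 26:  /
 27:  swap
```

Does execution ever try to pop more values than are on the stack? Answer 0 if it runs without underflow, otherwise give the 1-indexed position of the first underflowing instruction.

23

-4     → -4
5      → -4 5
-      → -9
dup    → -9 -9
dup    → -9 -9 -9
over   → -9 -9 -9 -9
drop   → -9 -9 -9
rot    → -9 -9 -9
swap   → -9 -9 -9
over   → -9 -9 -9 -9
drop   → -9 -9 -9
swap   → -9 -9 -9
swap   → -9 -9 -9
negate → -9 -9 9
/      → -9 -1
*      → 9
1      → 9 1
over   → 9 1 9
*      → 9 9
dup    → 9 9 9
-      → 9 0
-      → 9
/  — needs 2 operands, stack has 1 → underflow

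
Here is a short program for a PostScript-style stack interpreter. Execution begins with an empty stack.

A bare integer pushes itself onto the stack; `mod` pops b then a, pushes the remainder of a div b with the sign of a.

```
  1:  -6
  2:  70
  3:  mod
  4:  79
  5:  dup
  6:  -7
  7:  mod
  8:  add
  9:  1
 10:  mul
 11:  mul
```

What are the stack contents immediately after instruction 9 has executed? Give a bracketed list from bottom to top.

[-6, 81, 1]

-6  → -6
70  → -6 70
mod → -6
79  → -6 79
dup → -6 79 79
-7  → -6 79 79 -7
mod → -6 79 2
add → -6 81
1   → -6 81 1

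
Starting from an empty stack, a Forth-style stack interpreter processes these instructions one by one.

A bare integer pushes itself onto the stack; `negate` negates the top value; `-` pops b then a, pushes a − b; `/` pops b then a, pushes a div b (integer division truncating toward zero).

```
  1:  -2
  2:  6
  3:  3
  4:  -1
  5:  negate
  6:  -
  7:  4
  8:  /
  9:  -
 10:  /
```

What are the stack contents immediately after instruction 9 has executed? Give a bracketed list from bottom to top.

[-2, 6]

-2     -> -2
6      -> -2 6
3      -> -2 6 3
-1     -> -2 6 3 -1
negate -> -2 6 3 1
-      -> -2 6 2
4      -> -2 6 2 4
/      -> -2 6 0
-      -> -2 6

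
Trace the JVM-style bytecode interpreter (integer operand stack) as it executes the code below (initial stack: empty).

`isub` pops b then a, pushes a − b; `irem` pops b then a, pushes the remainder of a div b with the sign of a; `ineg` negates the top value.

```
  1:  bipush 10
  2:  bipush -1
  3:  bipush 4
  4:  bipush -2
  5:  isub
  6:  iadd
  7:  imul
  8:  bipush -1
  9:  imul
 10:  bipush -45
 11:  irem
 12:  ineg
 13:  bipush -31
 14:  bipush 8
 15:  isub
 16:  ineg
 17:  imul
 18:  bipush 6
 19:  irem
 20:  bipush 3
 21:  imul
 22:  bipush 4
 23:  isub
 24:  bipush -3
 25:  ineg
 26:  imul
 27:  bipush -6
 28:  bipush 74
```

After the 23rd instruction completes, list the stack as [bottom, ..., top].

[5]

bipush 10  → [10]
bipush -1  → [10, -1]
bipush 4   → [10, -1, 4]
bipush -2  → [10, -1, 4, -2]
isub       → [10, -1, 6]
iadd       → [10, 5]
imul       → [50]
bipush -1  → [50, -1]
imul       → [-50]
bipush -45 → [-50, -45]
irem       → [-5]
ineg       → [5]
bipush -31 → [5, -31]
bipush 8   → [5, -31, 8]
isub       → [5, -39]
ineg       → [5, 39]
imul       → [195]
bipush 6   → [195, 6]
irem       → [3]
bipush 3   → [3, 3]
imul       → [9]
bipush 4   → [9, 4]
isub       → [5]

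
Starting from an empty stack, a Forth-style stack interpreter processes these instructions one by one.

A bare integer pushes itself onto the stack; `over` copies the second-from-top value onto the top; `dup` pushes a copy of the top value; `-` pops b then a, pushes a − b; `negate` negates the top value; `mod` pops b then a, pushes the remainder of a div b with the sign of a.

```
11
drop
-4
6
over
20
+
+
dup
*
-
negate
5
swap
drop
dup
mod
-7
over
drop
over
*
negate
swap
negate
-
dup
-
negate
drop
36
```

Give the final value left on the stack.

11      11
drop    (empty)
-4      -4
6       -4 6
over    -4 6 -4
20      -4 6 -4 20
+       -4 6 16
+       -4 22
dup     -4 22 22
*       -4 484
-       -488
negate  488
5       488 5
swap    5 488
drop    5
dup     5 5
mod     0
-7      0 -7
over    0 -7 0
drop    0 -7
over    0 -7 0
*       0 0
negate  0 0
swap    0 0
negate  0 0
-       0
dup     0 0
-       0
negate  0
drop    (empty)
36      36

36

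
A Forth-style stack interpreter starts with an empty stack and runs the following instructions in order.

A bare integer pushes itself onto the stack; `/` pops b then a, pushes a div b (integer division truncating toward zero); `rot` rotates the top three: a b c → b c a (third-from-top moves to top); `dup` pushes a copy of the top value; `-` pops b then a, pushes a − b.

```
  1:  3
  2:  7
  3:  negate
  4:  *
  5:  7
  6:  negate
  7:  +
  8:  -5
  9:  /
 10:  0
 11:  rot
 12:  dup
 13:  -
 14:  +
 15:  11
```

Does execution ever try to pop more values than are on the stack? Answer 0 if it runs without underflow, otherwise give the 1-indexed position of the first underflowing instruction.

3      -> 3
7      -> 3 7
negate -> 3 -7
*      -> -21
7      -> -21 7
negate -> -21 -7
+      -> -28
-5     -> -28 -5
/      -> 5
0      -> 5 0
rot  — needs 3 operands, stack has 2 → underflow

11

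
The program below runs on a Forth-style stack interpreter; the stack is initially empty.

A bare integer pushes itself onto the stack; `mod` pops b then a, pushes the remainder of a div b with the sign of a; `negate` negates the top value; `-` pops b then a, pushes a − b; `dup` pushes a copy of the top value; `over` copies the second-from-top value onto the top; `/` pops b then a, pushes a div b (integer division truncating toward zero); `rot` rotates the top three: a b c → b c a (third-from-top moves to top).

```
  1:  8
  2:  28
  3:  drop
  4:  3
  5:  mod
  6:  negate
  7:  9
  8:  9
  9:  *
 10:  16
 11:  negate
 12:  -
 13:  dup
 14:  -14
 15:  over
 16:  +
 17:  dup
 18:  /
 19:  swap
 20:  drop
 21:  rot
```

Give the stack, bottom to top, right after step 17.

[-2, 97, 97, 83, 83]

8      : 8
28     : 8 28
drop   : 8
3      : 8 3
mod    : 2
negate : -2
9      : -2 9
9      : -2 9 9
*      : -2 81
16     : -2 81 16
negate : -2 81 -16
-      : -2 97
dup    : -2 97 97
-14    : -2 97 97 -14
over   : -2 97 97 -14 97
+      : -2 97 97 83
dup    : -2 97 97 83 83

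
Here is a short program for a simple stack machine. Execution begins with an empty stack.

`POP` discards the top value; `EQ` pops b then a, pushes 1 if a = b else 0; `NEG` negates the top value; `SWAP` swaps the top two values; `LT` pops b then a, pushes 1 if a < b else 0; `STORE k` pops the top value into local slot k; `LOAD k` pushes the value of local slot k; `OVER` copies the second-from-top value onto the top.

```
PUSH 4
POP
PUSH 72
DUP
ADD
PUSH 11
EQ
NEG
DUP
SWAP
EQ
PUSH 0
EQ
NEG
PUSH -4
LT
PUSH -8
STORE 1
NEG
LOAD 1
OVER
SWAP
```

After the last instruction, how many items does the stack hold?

PUSH 4  -> 4
POP     -> (empty)
PUSH 72 -> 72
DUP     -> 72 72
ADD     -> 144
PUSH 11 -> 144 11
EQ      -> 0
NEG     -> 0
DUP     -> 0 0
SWAP    -> 0 0
EQ      -> 1
PUSH 0  -> 1 0
EQ      -> 0
NEG     -> 0
PUSH -4 -> 0 -4
LT      -> 0
PUSH -8 -> 0 -8
STORE 1 -> 0
NEG     -> 0
LOAD 1  -> 0 -8
OVER    -> 0 -8 0
SWAP    -> 0 0 -8

3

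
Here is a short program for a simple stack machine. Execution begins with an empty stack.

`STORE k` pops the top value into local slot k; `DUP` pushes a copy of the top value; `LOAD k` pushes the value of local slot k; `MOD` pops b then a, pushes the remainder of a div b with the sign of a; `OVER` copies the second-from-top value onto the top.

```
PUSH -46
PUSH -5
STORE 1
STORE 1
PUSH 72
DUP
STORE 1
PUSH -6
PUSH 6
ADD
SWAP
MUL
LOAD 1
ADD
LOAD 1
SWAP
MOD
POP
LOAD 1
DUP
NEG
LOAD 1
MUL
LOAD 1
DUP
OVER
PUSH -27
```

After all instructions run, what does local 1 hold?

72

PUSH -46  -46
PUSH -5   -46 -5
STORE 1   -46
STORE 1   (empty)
PUSH 72   72
DUP       72 72
STORE 1   72
PUSH -6   72 -6
PUSH 6    72 -6 6
ADD       72 0
SWAP      0 72
MUL       0
LOAD 1    0 72
ADD       72
LOAD 1    72 72
SWAP      72 72
MOD       0
POP       (empty)
LOAD 1    72
DUP       72 72
NEG       72 -72
LOAD 1    72 -72 72
MUL       72 -5184
LOAD 1    72 -5184 72
DUP       72 -5184 72 72
OVER      72 -5184 72 72 72
PUSH -27  72 -5184 72 72 72 -27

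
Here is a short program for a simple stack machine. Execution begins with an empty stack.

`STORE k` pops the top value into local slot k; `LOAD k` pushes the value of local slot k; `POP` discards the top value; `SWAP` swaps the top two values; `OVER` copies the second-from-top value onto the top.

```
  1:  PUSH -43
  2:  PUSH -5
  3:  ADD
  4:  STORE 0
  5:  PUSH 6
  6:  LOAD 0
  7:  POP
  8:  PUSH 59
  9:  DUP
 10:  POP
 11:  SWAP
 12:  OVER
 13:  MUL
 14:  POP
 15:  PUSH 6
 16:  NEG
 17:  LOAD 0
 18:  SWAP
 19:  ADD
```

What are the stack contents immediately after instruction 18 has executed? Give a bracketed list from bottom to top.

[59, -48, -6]

PUSH -43  -43
PUSH -5   -43 -5
ADD       -48
STORE 0   (empty)
PUSH 6    6
LOAD 0    6 -48
POP       6
PUSH 59   6 59
DUP       6 59 59
POP       6 59
SWAP      59 6
OVER      59 6 59
MUL       59 354
POP       59
PUSH 6    59 6
NEG       59 -6
LOAD 0    59 -6 -48
SWAP      59 -48 -6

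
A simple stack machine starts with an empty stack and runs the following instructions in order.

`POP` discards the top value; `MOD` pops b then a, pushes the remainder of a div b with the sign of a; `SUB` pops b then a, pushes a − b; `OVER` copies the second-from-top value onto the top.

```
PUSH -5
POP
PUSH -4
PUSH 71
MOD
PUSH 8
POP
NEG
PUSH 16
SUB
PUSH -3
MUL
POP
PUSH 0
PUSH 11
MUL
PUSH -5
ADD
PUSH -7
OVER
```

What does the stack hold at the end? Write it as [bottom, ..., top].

[-5, -7, -5]

PUSH -5  -5
POP      (empty)
PUSH -4  -4
PUSH 71  -4 71
MOD      -4
PUSH 8   -4 8
POP      -4
NEG      4
PUSH 16  4 16
SUB      -12
PUSH -3  -12 -3
MUL      36
POP      (empty)
PUSH 0   0
PUSH 11  0 11
MUL      0
PUSH -5  0 -5
ADD      -5
PUSH -7  -5 -7
OVER     -5 -7 -5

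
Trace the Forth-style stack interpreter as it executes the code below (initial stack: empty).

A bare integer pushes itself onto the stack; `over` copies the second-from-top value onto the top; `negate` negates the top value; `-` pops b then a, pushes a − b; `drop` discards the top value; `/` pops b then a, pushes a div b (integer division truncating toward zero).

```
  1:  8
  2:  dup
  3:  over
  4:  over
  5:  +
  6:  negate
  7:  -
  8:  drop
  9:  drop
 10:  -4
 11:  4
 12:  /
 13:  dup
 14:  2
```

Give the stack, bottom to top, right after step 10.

8      : 8
dup    : 8 8
over   : 8 8 8
over   : 8 8 8 8
+      : 8 8 16
negate : 8 8 -16
-      : 8 24
drop   : 8
drop   : (empty)
-4     : -4

[-4]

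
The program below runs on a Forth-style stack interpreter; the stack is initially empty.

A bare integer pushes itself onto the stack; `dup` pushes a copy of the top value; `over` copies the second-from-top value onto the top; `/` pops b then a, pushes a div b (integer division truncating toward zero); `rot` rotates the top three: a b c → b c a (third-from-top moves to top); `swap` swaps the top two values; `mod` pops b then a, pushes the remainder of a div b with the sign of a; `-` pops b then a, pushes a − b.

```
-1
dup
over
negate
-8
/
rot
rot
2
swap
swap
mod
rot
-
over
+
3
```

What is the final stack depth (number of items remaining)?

-1     -> -1
dup    -> -1 -1
over   -> -1 -1 -1
negate -> -1 -1 1
-8     -> -1 -1 1 -8
/      -> -1 -1 0
rot    -> -1 0 -1
rot    -> 0 -1 -1
2      -> 0 -1 -1 2
swap   -> 0 -1 2 -1
swap   -> 0 -1 -1 2
mod    -> 0 -1 -1
rot    -> -1 -1 0
-      -> -1 -1
over   -> -1 -1 -1
+      -> -1 -2
3      -> -1 -2 3

3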